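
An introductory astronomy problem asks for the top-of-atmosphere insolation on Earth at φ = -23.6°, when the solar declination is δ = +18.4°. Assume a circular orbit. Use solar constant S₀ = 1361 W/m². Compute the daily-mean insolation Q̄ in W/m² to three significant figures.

Q̄ ≈ 295 W/m²

cos H₀ = −tan(-23.6°) tan(+18.400°) = 0.1453, H₀ = 1.4249 rad.
Bracket: H₀ sin φ sin δ + cos φ cos δ sin H₀ = 1.4249×-0.40035×0.31565 + 0.91636×0.94888×0.98938 = -0.180065 + 0.860281 = 0.680216.
Q̄ = (S₀/π) × [bracket] = (1361/π) × 0.680216 = 294.7 W/m².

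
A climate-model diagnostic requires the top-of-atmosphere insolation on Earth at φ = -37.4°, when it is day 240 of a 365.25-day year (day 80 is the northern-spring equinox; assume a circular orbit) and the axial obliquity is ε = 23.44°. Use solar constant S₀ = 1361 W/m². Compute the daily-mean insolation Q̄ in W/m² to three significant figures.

Q̄ ≈ 280 W/m²

Solar longitude: λ_s = 360° × (240 − 80)/365.25 = 157.700°.
sin δ = sin 23.44° × sin 157.700° = 0.15094, so δ = +8.682°.
cos H₀ = −tan(-37.4°) tan(+8.682°) = 0.1167, H₀ = 1.4538 rad.
Bracket: H₀ sin φ sin δ + cos φ cos δ sin H₀ = 1.4538×-0.60738×0.15094 + 0.79441×0.98854×0.99316 = -0.133281 + 0.779935 = 0.646654.
Q̄ = (S₀/π) × [bracket] = (1361/π) × 0.646654 = 280.1 W/m².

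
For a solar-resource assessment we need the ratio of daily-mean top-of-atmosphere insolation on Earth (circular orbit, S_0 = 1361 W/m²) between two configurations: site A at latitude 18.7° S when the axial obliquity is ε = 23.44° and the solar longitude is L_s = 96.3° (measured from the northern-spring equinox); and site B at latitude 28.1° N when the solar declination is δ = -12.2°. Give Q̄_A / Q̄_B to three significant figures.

Q̄_A / Q̄_B ≈ 0.956

— Configuration A (ϕ=-18.7°):
Solar declination: sin δ = sin ε · sin L_s = sin 23.44° × sin 96.3° = 0.39539, so δ = +23.290°.
cos h₀ = −tan(-18.7°) tan(+23.290°) = 0.1457, h₀ = 1.4246 rad.
Bracket: h₀ sin ϕ sin δ + cos ϕ cos δ sin h₀ = 1.4246×-0.32061×0.39539 + 0.94721×0.91851×0.98933 = -0.180591 + 0.860739 = 0.680148.
Q̄ = (S_0/π) × [bracket] = (1361/π) × 0.680148 = 294.65 W/m².
— Configuration B (ϕ=+28.1°):
cos h₀ = −tan(+28.1°) tan(-12.200°) = 0.1154, h₀ = 1.4551 rad.
Bracket: h₀ sin ϕ sin δ + cos ϕ cos δ sin h₀ = 1.4551×0.47101×-0.21132 + 0.88213×0.97742×0.99331 = -0.144832 + 0.856443 = 0.711611.
Q̄ = (S_0/π) × [bracket] = (1361/π) × 0.711611 = 308.28 W/m².
Ratio Q̄_A / Q̄_B = 294.65 / 308.28 = 0.9558.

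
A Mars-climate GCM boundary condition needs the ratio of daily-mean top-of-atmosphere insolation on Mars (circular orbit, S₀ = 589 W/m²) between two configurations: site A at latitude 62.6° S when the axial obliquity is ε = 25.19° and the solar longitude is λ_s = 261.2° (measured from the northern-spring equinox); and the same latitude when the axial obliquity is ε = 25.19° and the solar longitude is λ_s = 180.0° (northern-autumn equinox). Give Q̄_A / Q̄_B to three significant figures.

— Configuration A (φ=-62.6°):
Solar declination: sin δ = sin ε · sin λ_s = sin 25.19° × sin 261.2° = -0.42061, so δ = -24.873°.
cos H₀ = −tan(-62.6°) tan(-24.873°) = -0.8944, H₀ = 2.6779 rad.
Bracket: H₀ sin φ sin δ + cos φ cos δ sin H₀ = 2.6779×-0.88782×-0.42061 + 0.46020×0.90724×0.44726 = 0.999997 + 0.186736 = 1.186733.
Q̄ = (S₀/π) × [bracket] = (589/π) × 1.186733 = 222.49 W/m².
— Configuration B (φ=-62.6°):
Solar declination: sin δ = sin ε · sin λ_s = sin 25.19° × sin 180.0° = 0.00000, so δ = +0.000°.
cos H₀ = −tan(-62.6°) tan(+0.000°) = 0.0000, H₀ = 1.5708 rad.
Bracket: H₀ sin φ sin δ + cos φ cos δ sin H₀ = 1.5708×-0.88782×0.00000 + 0.46020×1.00000×1.00000 = -0.000000 + 0.460200 = 0.460200.
Q̄ = (S₀/π) × [bracket] = (589/π) × 0.460200 = 86.280 W/m².
Ratio Q̄_A / Q̄_B = 222.49 / 86.280 = 2.579.

Q̄_A / Q̄_B ≈ 2.58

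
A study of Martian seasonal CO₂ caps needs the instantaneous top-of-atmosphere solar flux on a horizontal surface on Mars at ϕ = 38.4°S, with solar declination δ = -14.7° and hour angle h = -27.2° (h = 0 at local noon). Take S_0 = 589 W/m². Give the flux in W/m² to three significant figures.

490 W/m²

cos θ_z = sin ϕ sin δ + cos ϕ cos δ cos h = 0.157621 + 0.674214 = 0.831835.
Flux = S_0 · cos θ_z = 589 × 0.831835 = 490.0 W/m².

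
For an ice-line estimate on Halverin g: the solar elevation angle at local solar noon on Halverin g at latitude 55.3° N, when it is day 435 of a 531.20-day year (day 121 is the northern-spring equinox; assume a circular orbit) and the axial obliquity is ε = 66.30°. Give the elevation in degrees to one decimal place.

Solar longitude: L_s = 360° × (435 − 121)/531.20 = 212.801°.
sin δ = sin 66.30° × sin 212.801° = -0.49604, so δ = -29.738°.
At local noon the hour angle is zero, so the zenith angle equals |ϕ − δ| = |+55.3° − (-29.738°)| = 85.038°.
Elevation = 90° − 85.038° = 5.0°.

5.0°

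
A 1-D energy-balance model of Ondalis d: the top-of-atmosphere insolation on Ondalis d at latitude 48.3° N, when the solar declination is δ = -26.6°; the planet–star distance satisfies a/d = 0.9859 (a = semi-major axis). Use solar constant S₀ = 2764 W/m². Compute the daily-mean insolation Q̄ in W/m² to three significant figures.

Q̄ ≈ 142 W/m²

cos H₀ = −tan(+48.3°) tan(-26.600°) = 0.5620, H₀ = 0.9739 rad.
Bracket: H₀ sin φ sin δ + cos φ cos δ sin H₀ = 0.9739×0.74664×-0.44776 + 0.66523×0.89415×0.82711 = -0.325590 + 0.491978 = 0.166388.
Inverse-square distance factor (a/d)² = 0.9859² = 0.971999.
Q̄ = (S₀/π) × 0.971999 × [bracket] = (2764/π) × 0.971999 × 0.166388 = 142.3 W/m².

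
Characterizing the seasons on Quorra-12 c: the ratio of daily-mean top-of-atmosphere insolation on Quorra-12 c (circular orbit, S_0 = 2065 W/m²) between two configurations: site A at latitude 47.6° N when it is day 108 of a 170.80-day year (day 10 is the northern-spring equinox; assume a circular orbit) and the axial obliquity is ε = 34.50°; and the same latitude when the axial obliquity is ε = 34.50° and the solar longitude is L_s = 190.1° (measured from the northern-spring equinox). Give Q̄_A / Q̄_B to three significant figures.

Q̄_A / Q̄_B ≈ 0.689

— Configuration A (ϕ=+47.6°):
Solar longitude: L_s = 360° × (108 − 10)/170.80 = 206.557°.
sin δ = sin 34.50° × sin 206.557° = -0.25324, so δ = -14.669°.
cos h₀ = −tan(+47.6°) tan(-14.669°) = 0.2867, h₀ = 1.2800 rad.
Bracket: h₀ sin ϕ sin δ + cos ϕ cos δ sin h₀ = 1.2800×0.73846×-0.25324 + 0.67430×0.96740×0.95803 = -0.239370 + 0.624940 = 0.385570.
Q̄ = (S_0/π) × [bracket] = (2065/π) × 0.385570 = 253.44 W/m².
— Configuration B (ϕ=+47.6°):
Solar declination: sin δ = sin ε · sin L_s = sin 34.50° × sin 190.1° = -0.09933, so δ = -5.701°.
cos h₀ = −tan(+47.6°) tan(-5.701°) = 0.1093, h₀ = 1.4613 rad.
Bracket: h₀ sin ϕ sin δ + cos ϕ cos δ sin h₀ = 1.4613×0.73846×-0.09933 + 0.67430×0.99505×0.99401 = -0.107188 + 0.666943 = 0.559755.
Q̄ = (S_0/π) × [bracket] = (2065/π) × 0.559755 = 367.93 W/m².
Ratio Q̄_A / Q̄_B = 253.44 / 367.93 = 0.6888.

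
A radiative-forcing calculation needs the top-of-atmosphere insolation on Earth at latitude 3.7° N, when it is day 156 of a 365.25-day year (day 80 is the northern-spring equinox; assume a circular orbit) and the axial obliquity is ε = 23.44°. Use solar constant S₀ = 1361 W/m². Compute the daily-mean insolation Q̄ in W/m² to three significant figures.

Q̄ ≈ 416 W/m²

Solar longitude: λ_s = 360° × (156 − 80)/365.25 = 74.908°.
sin δ = sin 23.44° × sin 74.908° = 0.38407, so δ = +22.586°.
cos H₀ = −tan(+3.7°) tan(+22.586°) = -0.0269, H₀ = 1.5977 rad.
Bracket: H₀ sin φ sin δ + cos φ cos δ sin H₀ = 1.5977×0.06453×0.38407 + 0.99792×0.92330×0.99964 = 0.039597 + 0.921048 = 0.960645.
Q̄ = (S₀/π) × [bracket] = (1361/π) × 0.960645 = 416.2 W/m².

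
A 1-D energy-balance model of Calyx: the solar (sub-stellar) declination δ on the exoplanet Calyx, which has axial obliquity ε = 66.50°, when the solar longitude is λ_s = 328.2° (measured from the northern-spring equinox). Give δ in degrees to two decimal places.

δ = -28.90°

sin δ = sin ε · sin λ_s = sin 66.50° × sin 328.2° = -0.483250.
δ = arcsin(-0.483250) = -28.90°.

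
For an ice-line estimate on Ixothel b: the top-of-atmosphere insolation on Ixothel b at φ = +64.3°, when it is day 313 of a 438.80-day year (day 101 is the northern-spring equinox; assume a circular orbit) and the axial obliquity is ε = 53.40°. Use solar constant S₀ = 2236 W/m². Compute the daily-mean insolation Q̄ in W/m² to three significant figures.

Solar longitude: λ_s = 360° × (313 − 101)/438.80 = 173.929°.
sin δ = sin 53.40° × sin 173.929° = 0.08491, so δ = +4.871°.
cos H₀ = −tan(+64.3°) tan(+4.871°) = -0.1771, H₀ = 1.7488 rad.
Bracket: H₀ sin φ sin δ + cos φ cos δ sin H₀ = 1.7488×0.90108×0.08491 + 0.43366×0.99639×0.98420 = 0.133802 + 0.425267 = 0.559069.
Q̄ = (S₀/π) × [bracket] = (2236/π) × 0.559069 = 397.9 W/m².

Q̄ ≈ 398 W/m²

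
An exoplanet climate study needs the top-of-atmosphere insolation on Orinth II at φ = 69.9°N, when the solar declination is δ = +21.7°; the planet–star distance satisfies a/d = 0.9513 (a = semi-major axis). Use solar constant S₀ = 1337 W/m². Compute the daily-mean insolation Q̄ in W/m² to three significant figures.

Q̄ ≈ 420 W/m²

cos H₀ = −tan(+69.9°) tan(+21.700°) = -1.0874 ≤ −1 ⇒ polar day, H₀ = π.
Bracket: H₀ sin φ sin δ + cos φ cos δ sin H₀ = 3.1416×0.93909×0.36975 + 0.34366×0.92913×0.00000 = 1.090853 + 0.000000 = 1.090853.
Inverse-square distance factor (a/d)² = 0.9513² = 0.904972.
Q̄ = (S₀/π) × 0.904972 × [bracket] = (1337/π) × 0.904972 × 1.090853 = 420.1 W/m².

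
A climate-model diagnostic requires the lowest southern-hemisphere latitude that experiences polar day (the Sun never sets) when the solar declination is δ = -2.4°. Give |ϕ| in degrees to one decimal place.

|ϕ| = 87.6°

Polar day requires cos h₀ = −tan ϕ tan δ ≤ −1, i.e. tan ϕ tan δ ≥ 1.
The boundary is |tan ϕ| · |tan δ| = 1, so |ϕ| = 90° − |δ| = 90° − 2.4° = 87.6° in the southern hemisphere.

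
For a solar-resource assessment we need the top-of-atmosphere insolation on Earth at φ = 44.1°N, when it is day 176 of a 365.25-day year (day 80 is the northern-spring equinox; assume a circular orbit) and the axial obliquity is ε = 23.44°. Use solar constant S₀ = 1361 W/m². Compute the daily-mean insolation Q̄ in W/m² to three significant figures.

Q̄ ≈ 499 W/m²

Solar longitude: λ_s = 360° × (176 − 80)/365.25 = 94.620°.
sin δ = sin 23.44° × sin 94.620° = 0.39650, so δ = +23.359°.
cos H₀ = −tan(+44.1°) tan(+23.359°) = -0.4185, H₀ = 2.0026 rad.
Bracket: H₀ sin φ sin δ + cos φ cos δ sin H₀ = 2.0026×0.69591×0.39650 + 0.71813×0.91804×0.90820 = 0.552574 + 0.598751 = 1.151325.
Q̄ = (S₀/π) × [bracket] = (1361/π) × 1.151325 = 498.8 W/m².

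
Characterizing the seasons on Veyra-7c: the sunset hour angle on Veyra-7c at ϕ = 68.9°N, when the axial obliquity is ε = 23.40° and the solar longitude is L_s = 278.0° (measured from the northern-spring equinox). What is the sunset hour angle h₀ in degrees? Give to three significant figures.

h₀ = 0.00°

Solar declination: sin δ = sin ε · sin L_s = sin 23.40° × sin 278.0° = -0.39328, so δ = -23.159°.
cos h₀ = −tan ϕ · tan δ = 1.1085 ≥ 1, so the host star never rises (polar night) and h₀ = 0.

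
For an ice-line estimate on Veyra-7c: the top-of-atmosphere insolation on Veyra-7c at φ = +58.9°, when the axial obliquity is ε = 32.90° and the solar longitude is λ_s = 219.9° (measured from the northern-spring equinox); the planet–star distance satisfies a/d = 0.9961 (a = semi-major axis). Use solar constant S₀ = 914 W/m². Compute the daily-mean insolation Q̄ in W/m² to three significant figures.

Q̄ ≈ 32.0 W/m²

Solar declination: sin δ = sin ε · sin λ_s = sin 32.90° × sin 219.9° = -0.34842, so δ = -20.391°.
cos H₀ = −tan(+58.9°) tan(-20.391°) = 0.6162, H₀ = 0.9069 rad.
Bracket: H₀ sin φ sin δ + cos φ cos δ sin H₀ = 0.9069×0.85627×-0.34842 + 0.51653×0.93734×0.78760 = -0.270566 + 0.381328 = 0.110762.
Inverse-square distance factor (a/d)² = 0.9961² = 0.992215.
Q̄ = (S₀/π) × 0.992215 × [bracket] = (914/π) × 0.992215 × 0.110762 = 31.97 W/m².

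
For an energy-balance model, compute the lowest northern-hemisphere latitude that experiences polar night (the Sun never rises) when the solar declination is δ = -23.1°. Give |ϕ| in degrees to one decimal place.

|ϕ| = 66.9°

Polar night requires cos h₀ = −tan ϕ tan δ ≥ 1, i.e. tan ϕ tan δ ≤ −1.
The boundary is |tan ϕ| · |tan δ| = 1, so |ϕ| = 90° − |δ| = 90° − 23.1° = 66.9° in the northern hemisphere.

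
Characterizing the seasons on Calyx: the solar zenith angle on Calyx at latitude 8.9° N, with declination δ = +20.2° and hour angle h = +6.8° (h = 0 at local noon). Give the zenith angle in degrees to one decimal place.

θ_z = 13.1°

cos θ_z = sin φ sin δ + cos φ cos δ cos h = 0.053421 + 0.920671 = 0.974092.
θ_z = arccos(0.974092) = 13.1°.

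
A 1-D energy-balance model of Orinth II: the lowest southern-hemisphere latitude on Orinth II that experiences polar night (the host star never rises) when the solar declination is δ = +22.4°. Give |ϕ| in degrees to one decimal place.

Polar night requires cos h₀ = −tan ϕ tan δ ≥ 1, i.e. tan ϕ tan δ ≤ −1.
The boundary is |tan ϕ| · |tan δ| = 1, so |ϕ| = 90° − |δ| = 90° − 22.4° = 67.6° in the southern hemisphere.

|ϕ| = 67.6°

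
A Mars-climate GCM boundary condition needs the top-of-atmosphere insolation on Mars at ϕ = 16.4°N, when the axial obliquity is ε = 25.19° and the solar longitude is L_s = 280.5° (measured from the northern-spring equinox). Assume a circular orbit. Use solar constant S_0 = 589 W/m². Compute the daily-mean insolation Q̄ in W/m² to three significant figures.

Solar declination: sin δ = sin ε · sin L_s = sin 25.19° × sin 280.5° = -0.41849, so δ = -24.740°.
cos h₀ = −tan(+16.4°) tan(-24.740°) = 0.1356, h₀ = 1.4348 rad.
Bracket: h₀ sin ϕ sin δ + cos ϕ cos δ sin h₀ = 1.4348×0.28234×-0.41849 + 0.95931×0.90822×0.99076 = -0.169531 + 0.863214 = 0.693683.
Q̄ = (S_0/π) × [bracket] = (589/π) × 0.693683 = 130.1 W/m².

Q̄ ≈ 130 W/m²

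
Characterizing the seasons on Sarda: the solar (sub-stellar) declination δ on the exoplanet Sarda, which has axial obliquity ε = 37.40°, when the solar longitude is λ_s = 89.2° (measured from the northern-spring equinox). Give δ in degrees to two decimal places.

δ = +37.40°

sin δ = sin ε · sin λ_s = sin 37.40° × sin 89.2° = 0.607317.
δ = arcsin(0.607317) = +37.40°.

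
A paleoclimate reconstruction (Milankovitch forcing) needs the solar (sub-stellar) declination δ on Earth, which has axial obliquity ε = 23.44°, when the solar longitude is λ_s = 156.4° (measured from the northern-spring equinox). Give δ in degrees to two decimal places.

sin δ = sin ε · sin λ_s = sin 23.44° × sin 156.4° = 0.159254.
δ = arcsin(0.159254) = +9.16°.

δ = +9.16°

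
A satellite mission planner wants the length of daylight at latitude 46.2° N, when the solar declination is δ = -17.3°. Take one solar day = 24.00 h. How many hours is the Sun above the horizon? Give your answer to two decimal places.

9.47 h

cos h₀ = −tan ϕ · tan δ = −tan(+46.2°) × tan(-17.300°) = 0.3248, so h₀ = 1.2400 rad = 71.05°.
Daylight = 2h₀/(2π) × 24.00 h = (1.2400/π) × 24.00 = 9.47 h.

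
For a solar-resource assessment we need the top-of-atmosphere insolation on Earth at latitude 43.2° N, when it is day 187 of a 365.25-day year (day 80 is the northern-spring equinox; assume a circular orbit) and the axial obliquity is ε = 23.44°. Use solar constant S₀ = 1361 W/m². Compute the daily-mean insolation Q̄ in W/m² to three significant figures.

Solar longitude: λ_s = 360° × (187 − 80)/365.25 = 105.462°.
sin δ = sin 23.44° × sin 105.462° = 0.38339, so δ = +22.544°.
cos H₀ = −tan(+43.2°) tan(+22.544°) = -0.3898, H₀ = 1.9712 rad.
Bracket: H₀ sin φ sin δ + cos φ cos δ sin H₀ = 1.9712×0.68455×0.38339 + 0.72897×0.92359×0.92089 = 0.517341 + 0.620007 = 1.137348.
Q̄ = (S₀/π) × [bracket] = (1361/π) × 1.137348 = 492.7 W/m².

Q̄ ≈ 493 W/m²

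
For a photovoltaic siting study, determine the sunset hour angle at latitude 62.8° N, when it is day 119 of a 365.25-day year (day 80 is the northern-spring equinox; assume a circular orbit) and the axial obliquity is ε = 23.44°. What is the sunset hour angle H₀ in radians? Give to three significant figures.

Solar longitude: λ_s = 360° × (119 − 80)/365.25 = 38.439°.
sin δ = sin 23.44° × sin 38.439° = 0.24730, so δ = +14.318°.
cos H₀ = −tan φ · tan δ = −tan(+62.8°) × tan(+14.318°) = -0.4966, so H₀ = 2.0905 rad = 119.78°.

H₀ = 2.09 rad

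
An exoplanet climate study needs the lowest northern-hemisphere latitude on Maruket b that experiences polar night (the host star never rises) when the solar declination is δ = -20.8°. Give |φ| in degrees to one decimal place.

Polar night requires cos H₀ = −tan φ tan δ ≥ 1, i.e. tan φ tan δ ≤ −1.
The boundary is |tan φ| · |tan δ| = 1, so |φ| = 90° − |δ| = 90° − 20.8° = 69.2° in the northern hemisphere.

|φ| = 69.2°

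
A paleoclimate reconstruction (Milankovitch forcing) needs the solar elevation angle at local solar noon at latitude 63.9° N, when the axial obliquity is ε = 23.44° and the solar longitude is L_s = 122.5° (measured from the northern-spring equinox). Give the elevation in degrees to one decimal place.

45.7°

Solar declination: sin δ = sin ε · sin L_s = sin 23.44° × sin 122.5° = 0.33549, so δ = +19.602°.
At local noon the hour angle is zero, so the zenith angle equals |ϕ − δ| = |+63.9° − (+19.602°)| = 44.298°.
Elevation = 90° − 44.298° = 45.7°.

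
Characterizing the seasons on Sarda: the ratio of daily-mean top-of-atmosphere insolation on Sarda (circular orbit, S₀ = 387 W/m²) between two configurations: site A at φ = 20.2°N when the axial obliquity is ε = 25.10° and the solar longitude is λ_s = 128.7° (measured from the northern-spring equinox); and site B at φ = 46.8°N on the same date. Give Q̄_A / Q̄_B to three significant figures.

Q̄_A / Q̄_B ≈ 1.00

— Configuration A (φ=+20.2°):
Solar declination: sin δ = sin ε · sin λ_s = sin 25.10° × sin 128.7° = 0.33106, so δ = +19.333°.
cos H₀ = −tan(+20.2°) tan(+19.333°) = -0.1291, H₀ = 1.7002 rad.
Bracket: H₀ sin φ sin δ + cos φ cos δ sin H₀ = 1.7002×0.34530×0.33106 + 0.93849×0.94361×0.99163 = 0.194358 + 0.878156 = 1.072514.
Q̄ = (S₀/π) × [bracket] = (387/π) × 1.072514 = 132.12 W/m².
— Configuration B (φ=+46.8°):
cos H₀ = −tan(+46.8°) tan(+19.333°) = -0.3736, H₀ = 1.9537 rad.
Bracket: H₀ sin φ sin δ + cos φ cos δ sin H₀ = 1.9537×0.72897×0.33106 + 0.68455×0.94361×0.92759 = 0.471492 + 0.599175 = 1.070667.
Q̄ = (S₀/π) × [bracket] = (387/π) × 1.070667 = 131.89 W/m².
Ratio Q̄_A / Q̄_B = 132.12 / 131.89 = 1.002.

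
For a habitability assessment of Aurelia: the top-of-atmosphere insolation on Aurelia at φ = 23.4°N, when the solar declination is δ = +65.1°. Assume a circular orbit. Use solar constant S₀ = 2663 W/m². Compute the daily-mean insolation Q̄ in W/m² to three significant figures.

Q̄ ≈ 965 W/m²

cos H₀ = −tan(+23.4°) tan(+65.100°) = -0.9323, H₀ = 2.7714 rad.
Bracket: H₀ sin φ sin δ + cos φ cos δ sin H₀ = 2.7714×0.39715×0.90704 + 0.91775×0.42104×0.36180 = 0.998344 + 0.139803 = 1.138147.
Q̄ = (S₀/π) × [bracket] = (2663/π) × 1.138147 = 964.8 W/m².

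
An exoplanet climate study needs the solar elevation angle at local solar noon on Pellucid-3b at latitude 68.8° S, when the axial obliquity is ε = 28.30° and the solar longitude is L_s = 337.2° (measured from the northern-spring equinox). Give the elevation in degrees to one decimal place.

31.8°

Solar declination: sin δ = sin ε · sin L_s = sin 28.30° × sin 337.2° = -0.18372, so δ = -10.586°.
At local noon the hour angle is zero, so the zenith angle equals |ϕ − δ| = |-68.8° − (-10.586°)| = 58.214°.
Elevation = 90° − 58.214° = 31.8°.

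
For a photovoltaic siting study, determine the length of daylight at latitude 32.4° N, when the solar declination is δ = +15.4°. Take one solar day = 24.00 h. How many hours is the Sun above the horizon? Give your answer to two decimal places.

cos h₀ = −tan ϕ · tan δ = −tan(+32.4°) × tan(+15.400°) = -0.1748, so h₀ = 1.7465 rad = 100.07°.
Daylight = 2h₀/(2π) × 24.00 h = (1.7465/π) × 24.00 = 13.34 h.

13.34 h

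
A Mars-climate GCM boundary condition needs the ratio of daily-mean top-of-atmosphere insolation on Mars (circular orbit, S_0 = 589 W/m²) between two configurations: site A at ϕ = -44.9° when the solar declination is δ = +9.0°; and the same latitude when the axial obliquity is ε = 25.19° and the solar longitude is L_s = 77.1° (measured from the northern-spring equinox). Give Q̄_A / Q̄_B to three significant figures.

— Configuration A (ϕ=-44.9°):
cos h₀ = −tan(-44.9°) tan(+9.000°) = 0.1578, h₀ = 1.4123 rad.
Bracket: h₀ sin ϕ sin δ + cos ϕ cos δ sin h₀ = 1.4123×-0.70587×0.15643 + 0.70834×0.98769×0.98747 = -0.155945 + 0.690854 = 0.534909.
Q̄ = (S_0/π) × [bracket] = (589/π) × 0.534909 = 100.29 W/m².
— Configuration B (ϕ=-44.9°):
Solar declination: sin δ = sin ε · sin L_s = sin 25.19° × sin 77.1° = 0.41488, so δ = +24.512°.
cos h₀ = −tan(-44.9°) tan(+24.512°) = 0.4544, h₀ = 1.0991 rad.
Bracket: h₀ sin ϕ sin δ + cos ϕ cos δ sin h₀ = 1.0991×-0.70587×0.41488 + 0.70834×0.90988×0.89081 = -0.321873 + 0.574131 = 0.252258.
Q̄ = (S_0/π) × [bracket] = (589/π) × 0.252258 = 47.294 W/m².
Ratio Q̄_A / Q̄_B = 100.29 / 47.294 = 2.121.

Q̄_A / Q̄_B ≈ 2.12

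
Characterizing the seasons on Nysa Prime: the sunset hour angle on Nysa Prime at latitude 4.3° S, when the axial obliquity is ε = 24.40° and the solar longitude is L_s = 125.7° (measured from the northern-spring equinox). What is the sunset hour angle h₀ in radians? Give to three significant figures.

Solar declination: sin δ = sin ε · sin L_s = sin 24.40° × sin 125.7° = 0.33548, so δ = +19.601°.
cos h₀ = −tan ϕ · tan δ = −tan(-4.3°) × tan(+19.601°) = 0.0268, so h₀ = 1.5440 rad = 88.47°.

h₀ = 1.54 rad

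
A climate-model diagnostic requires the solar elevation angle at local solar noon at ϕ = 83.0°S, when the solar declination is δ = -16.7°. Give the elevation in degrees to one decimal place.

At local noon the hour angle is zero, so the zenith angle equals |ϕ − δ| = |-83.0° − (-16.700°)| = 66.300°.
Elevation = 90° − 66.300° = 23.7°.

23.7°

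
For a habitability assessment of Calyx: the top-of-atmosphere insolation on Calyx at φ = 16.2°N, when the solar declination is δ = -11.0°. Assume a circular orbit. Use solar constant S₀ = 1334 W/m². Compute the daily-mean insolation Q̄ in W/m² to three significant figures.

cos H₀ = −tan(+16.2°) tan(-11.000°) = 0.0565, H₀ = 1.5143 rad.
Bracket: H₀ sin φ sin δ + cos φ cos δ sin H₀ = 1.5143×0.27899×-0.19081 + 0.96029×0.98163×0.99840 = -0.080612 + 0.941141 = 0.860529.
Q̄ = (S₀/π) × [bracket] = (1334/π) × 0.860529 = 365.4 W/m².

Q̄ ≈ 365 W/m²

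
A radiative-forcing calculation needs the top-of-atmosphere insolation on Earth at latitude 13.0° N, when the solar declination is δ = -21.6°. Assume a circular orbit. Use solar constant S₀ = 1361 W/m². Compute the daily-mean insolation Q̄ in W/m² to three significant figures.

cos H₀ = −tan(+13.0°) tan(-21.600°) = 0.0914, H₀ = 1.4793 rad.
Bracket: H₀ sin φ sin δ + cos φ cos δ sin H₀ = 1.4793×0.22495×-0.36812 + 0.97437×0.92978×0.99581 = -0.122499 + 0.902154 = 0.779655.
Q̄ = (S₀/π) × [bracket] = (1361/π) × 0.779655 = 337.8 W/m².

Q̄ ≈ 338 W/m²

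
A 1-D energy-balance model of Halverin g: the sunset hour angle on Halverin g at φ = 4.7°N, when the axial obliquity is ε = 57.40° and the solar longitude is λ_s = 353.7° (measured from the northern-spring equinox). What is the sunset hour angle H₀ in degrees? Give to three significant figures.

Solar declination: sin δ = sin ε · sin λ_s = sin 57.40° × sin 353.7° = -0.09245, so δ = -5.304°.
cos H₀ = −tan φ · tan δ = −tan(+4.7°) × tan(-5.304°) = 0.0076, so H₀ = 1.5632 rad = 89.56°.

H₀ = 89.6°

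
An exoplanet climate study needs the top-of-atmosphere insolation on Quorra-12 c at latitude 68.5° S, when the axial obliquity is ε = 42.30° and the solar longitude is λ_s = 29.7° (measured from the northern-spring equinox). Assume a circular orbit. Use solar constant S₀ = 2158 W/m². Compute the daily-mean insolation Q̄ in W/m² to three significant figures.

Solar declination: sin δ = sin ε · sin λ_s = sin 42.30° × sin 29.7° = 0.33345, so δ = +19.478°.
cos H₀ = −tan(-68.5°) tan(+19.478°) = 0.8979, H₀ = 0.4558 rad.
Bracket: H₀ sin φ sin δ + cos φ cos δ sin H₀ = 0.4558×-0.93042×0.33345 + 0.36650×0.94277×0.44020 = -0.141411 + 0.152100 = 0.010689.
Q̄ = (S₀/π) × [bracket] = (2158/π) × 0.010689 = 7.342 W/m².

Q̄ ≈ 7.34 W/m²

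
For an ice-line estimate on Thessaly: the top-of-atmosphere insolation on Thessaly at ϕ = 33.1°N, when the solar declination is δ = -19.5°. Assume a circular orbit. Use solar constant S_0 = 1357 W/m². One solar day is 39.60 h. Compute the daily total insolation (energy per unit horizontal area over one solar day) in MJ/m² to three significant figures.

cos h₀ = −tan(+33.1°) tan(-19.500°) = 0.2308, h₀ = 1.3378 rad.
Bracket: h₀ sin ϕ sin δ + cos ϕ cos δ sin h₀ = 1.3378×0.54610×-0.33381 + 0.83772×0.94264×0.97299 = -0.243872 + 0.768339 = 0.524467.
Q̄ = (S_0/π) × [bracket] = (1357/π) × 0.524467 = 226.54 W/m².
Daily total = Q̄ × 39.60 h × 3600 s/h = 226.54 × 39.60 × 3600 / 10⁶ = 32.30 MJ/m².

32.3 MJ/m²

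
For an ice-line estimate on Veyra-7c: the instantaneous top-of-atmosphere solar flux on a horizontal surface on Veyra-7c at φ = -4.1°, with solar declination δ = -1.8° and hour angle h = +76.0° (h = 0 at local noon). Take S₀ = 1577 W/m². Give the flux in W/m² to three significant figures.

384 W/m²

cos θ_z = sin φ sin δ + cos φ cos δ cos h = 0.002246 + 0.241184 = 0.243430.
Flux = S₀ · cos θ_z = 1577 × 0.243430 = 383.9 W/m².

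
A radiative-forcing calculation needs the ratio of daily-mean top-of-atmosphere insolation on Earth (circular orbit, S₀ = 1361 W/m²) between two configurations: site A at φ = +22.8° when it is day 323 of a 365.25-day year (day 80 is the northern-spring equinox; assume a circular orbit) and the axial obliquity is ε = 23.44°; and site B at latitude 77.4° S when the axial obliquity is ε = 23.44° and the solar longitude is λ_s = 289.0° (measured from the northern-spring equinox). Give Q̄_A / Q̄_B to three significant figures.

— Configuration A (φ=+22.8°):
Solar longitude: λ_s = 360° × (323 − 80)/365.25 = 239.507°.
sin δ = sin 23.44° × sin 239.507° = -0.34277, so δ = -20.046°.
cos H₀ = −tan(+22.8°) tan(-20.046°) = 0.1534, H₀ = 1.4168 rad.
Bracket: H₀ sin φ sin δ + cos φ cos δ sin H₀ = 1.4168×0.38752×-0.34277 + 0.92186×0.93942×0.98817 = -0.188194 + 0.855769 = 0.667575.
Q̄ = (S₀/π) × [bracket] = (1361/π) × 0.667575 = 289.21 W/m².
— Configuration B (φ=-77.4°):
Solar declination: sin δ = sin ε · sin λ_s = sin 23.44° × sin 289.0° = -0.37612, so δ = -22.093°.
cos H₀ = −tan(-77.4°) tan(-22.093°) = -1.8160 ≤ −1 ⇒ polar day, H₀ = π.
Bracket: H₀ sin φ sin δ + cos φ cos δ sin H₀ = 3.1416×-0.97592×-0.37612 + 0.21814×0.92657×0.00000 = 1.153165 + 0.000000 = 1.153165.
Q̄ = (S₀/π) × [bracket] = (1361/π) × 1.153165 = 499.57 W/m².
Ratio Q̄_A / Q̄_B = 289.21 / 499.57 = 0.5789.

Q̄_A / Q̄_B ≈ 0.579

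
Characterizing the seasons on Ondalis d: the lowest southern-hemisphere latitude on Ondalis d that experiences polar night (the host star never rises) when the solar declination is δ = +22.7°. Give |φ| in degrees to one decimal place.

Polar night requires cos H₀ = −tan φ tan δ ≥ 1, i.e. tan φ tan δ ≤ −1.
The boundary is |tan φ| · |tan δ| = 1, so |φ| = 90° − |δ| = 90° − 22.7° = 67.3° in the southern hemisphere.

|φ| = 67.3°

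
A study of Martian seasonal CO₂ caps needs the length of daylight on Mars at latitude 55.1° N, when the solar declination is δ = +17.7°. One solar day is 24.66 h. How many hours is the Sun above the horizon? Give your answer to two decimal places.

cos H₀ = −tan φ · tan δ = −tan(+55.1°) × tan(+17.700°) = -0.4575, so H₀ = 2.0460 rad = 117.22°.
Daylight = 2H₀/(2π) × 24.66 h = (2.0460/π) × 24.66 = 16.06 h.

16.06 h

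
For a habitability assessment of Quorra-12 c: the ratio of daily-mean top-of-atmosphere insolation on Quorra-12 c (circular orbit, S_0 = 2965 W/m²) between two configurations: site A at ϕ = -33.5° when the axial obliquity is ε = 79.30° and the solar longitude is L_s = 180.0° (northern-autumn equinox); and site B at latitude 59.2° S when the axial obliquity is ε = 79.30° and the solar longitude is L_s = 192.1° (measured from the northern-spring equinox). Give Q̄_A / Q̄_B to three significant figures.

— Configuration A (ϕ=-33.5°):
Solar declination: sin δ = sin ε · sin L_s = sin 79.30° × sin 180.0° = 0.00000, so δ = +0.000°.
cos h₀ = −tan(-33.5°) tan(+0.000°) = 0.0000, h₀ = 1.5708 rad.
Bracket: h₀ sin ϕ sin δ + cos ϕ cos δ sin h₀ = 1.5708×-0.55194×0.00000 + 0.83389×1.00000×1.00000 = -0.000000 + 0.833890 = 0.833890.
Q̄ = (S_0/π) × [bracket] = (2965/π) × 0.833890 = 787.02 W/m².
— Configuration B (ϕ=-59.2°):
Solar declination: sin δ = sin ε · sin L_s = sin 79.30° × sin 192.1° = -0.20597, so δ = -11.887°.
cos h₀ = −tan(-59.2°) tan(-11.887°) = -0.3531, h₀ = 1.9317 rad.
Bracket: h₀ sin ϕ sin δ + cos ϕ cos δ sin h₀ = 1.9317×-0.85896×-0.20597 + 0.51204×0.97856×0.93559 = 0.341756 + 0.468788 = 0.810544.
Q̄ = (S_0/π) × [bracket] = (2965/π) × 0.810544 = 764.98 W/m².
Ratio Q̄_A / Q̄_B = 787.02 / 764.98 = 1.029.

Q̄_A / Q̄_B ≈ 1.03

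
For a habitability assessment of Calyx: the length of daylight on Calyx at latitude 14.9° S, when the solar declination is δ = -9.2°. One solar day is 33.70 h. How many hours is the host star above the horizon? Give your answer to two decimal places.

cos H₀ = −tan φ · tan δ = −tan(-14.9°) × tan(-9.200°) = -0.0431, so H₀ = 1.6139 rad = 92.47°.
Daylight = 2H₀/(2π) × 33.70 h = (1.6139/π) × 33.70 = 17.31 h.

17.31 h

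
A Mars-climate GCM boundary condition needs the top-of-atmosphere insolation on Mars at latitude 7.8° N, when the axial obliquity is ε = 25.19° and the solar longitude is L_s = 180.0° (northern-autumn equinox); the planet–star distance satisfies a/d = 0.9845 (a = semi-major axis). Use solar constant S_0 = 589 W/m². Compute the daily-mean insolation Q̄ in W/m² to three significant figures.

Q̄ ≈ 180 W/m²

Solar declination: sin δ = sin ε · sin L_s = sin 25.19° × sin 180.0° = 0.00000, so δ = +0.000°.
cos h₀ = −tan(+7.8°) tan(+0.000°) = -0.0000, h₀ = 1.5708 rad.
Bracket: h₀ sin ϕ sin δ + cos ϕ cos δ sin h₀ = 1.5708×0.13572×0.00000 + 0.99075×1.00000×1.00000 = 0.000000 + 0.990750 = 0.990750.
Inverse-square distance factor (a/d)² = 0.9845² = 0.969240.
Q̄ = (S_0/π) × 0.969240 × [bracket] = (589/π) × 0.969240 × 0.990750 = 180.0 W/m².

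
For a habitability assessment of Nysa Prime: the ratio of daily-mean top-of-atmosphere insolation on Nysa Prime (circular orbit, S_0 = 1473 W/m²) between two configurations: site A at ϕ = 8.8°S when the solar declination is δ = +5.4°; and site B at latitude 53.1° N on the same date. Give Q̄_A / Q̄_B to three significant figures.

Q̄_A / Q̄_B ≈ 1.33

— Configuration A (ϕ=-8.8°):
cos h₀ = −tan(-8.8°) tan(+5.400°) = 0.0146, h₀ = 1.5562 rad.
Bracket: h₀ sin ϕ sin δ + cos ϕ cos δ sin h₀ = 1.5562×-0.15299×0.09411 + 0.98823×0.99556×0.99989 = -0.022406 + 0.983734 = 0.961328.
Q̄ = (S_0/π) × [bracket] = (1473/π) × 0.961328 = 450.74 W/m².
— Configuration B (ϕ=+53.1°):
cos h₀ = −tan(+53.1°) tan(+5.400°) = -0.1259, h₀ = 1.6970 rad.
Bracket: h₀ sin ϕ sin δ + cos ϕ cos δ sin h₀ = 1.6970×0.79968×0.09411 + 0.60042×0.99556×0.99204 = 0.127713 + 0.592996 = 0.720709.
Q̄ = (S_0/π) × [bracket] = (1473/π) × 0.720709 = 337.92 W/m².
Ratio Q̄_A / Q̄_B = 450.74 / 337.92 = 1.334.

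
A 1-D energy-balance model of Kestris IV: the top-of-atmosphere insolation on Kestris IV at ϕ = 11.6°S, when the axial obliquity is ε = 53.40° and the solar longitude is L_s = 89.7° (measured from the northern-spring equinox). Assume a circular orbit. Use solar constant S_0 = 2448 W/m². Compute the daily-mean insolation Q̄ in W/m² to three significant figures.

Solar declination: sin δ = sin ε · sin L_s = sin 53.40° × sin 89.7° = 0.80281, so δ = +53.399°.
cos h₀ = −tan(-11.6°) tan(+53.399°) = 0.2764, h₀ = 1.2908 rad.
Bracket: h₀ sin ϕ sin δ + cos ϕ cos δ sin h₀ = 1.2908×-0.20108×0.80281 + 0.97958×0.59624×0.96105 = -0.208373 + 0.561315 = 0.352942.
Q̄ = (S_0/π) × [bracket] = (2448/π) × 0.352942 = 275.0 W/m².

Q̄ ≈ 275 W/m²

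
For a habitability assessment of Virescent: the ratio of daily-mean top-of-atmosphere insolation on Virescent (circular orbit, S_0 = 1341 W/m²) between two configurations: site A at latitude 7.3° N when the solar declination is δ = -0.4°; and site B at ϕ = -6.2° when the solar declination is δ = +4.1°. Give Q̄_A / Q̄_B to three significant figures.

— Configuration A (ϕ=+7.3°):
cos h₀ = −tan(+7.3°) tan(-0.400°) = 0.0009, h₀ = 1.5699 rad.
Bracket: h₀ sin ϕ sin δ + cos ϕ cos δ sin h₀ = 1.5699×0.12706×-0.00698 + 0.99189×0.99998×1.00000 = -0.001392 + 0.991870 = 0.990478.
Q̄ = (S_0/π) × [bracket] = (1341/π) × 0.990478 = 422.79 W/m².
— Configuration B (ϕ=-6.2°):
cos h₀ = −tan(-6.2°) tan(+4.100°) = 0.0078, h₀ = 1.5630 rad.
Bracket: h₀ sin ϕ sin δ + cos ϕ cos δ sin h₀ = 1.5630×-0.10800×0.07150 + 0.99415×0.99744×0.99997 = -0.012069 + 0.991575 = 0.979506.
Q̄ = (S_0/π) × [bracket] = (1341/π) × 0.979506 = 418.11 W/m².
Ratio Q̄_A / Q̄_B = 422.79 / 418.11 = 1.011.

Q̄_A / Q̄_B ≈ 1.01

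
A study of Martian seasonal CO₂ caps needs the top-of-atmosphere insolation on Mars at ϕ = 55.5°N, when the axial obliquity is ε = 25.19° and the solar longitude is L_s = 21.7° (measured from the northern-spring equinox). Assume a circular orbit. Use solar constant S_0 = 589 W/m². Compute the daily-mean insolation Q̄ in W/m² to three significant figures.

Solar declination: sin δ = sin ε · sin L_s = sin 25.19° × sin 21.7° = 0.15737, so δ = +9.054°.
cos h₀ = −tan(+55.5°) tan(+9.054°) = -0.2319, h₀ = 1.8048 rad.
Bracket: h₀ sin ϕ sin δ + cos ϕ cos δ sin h₀ = 1.8048×0.82413×0.15737 + 0.56641×0.98754×0.97275 = 0.234071 + 0.544110 = 0.778181.
Q̄ = (S_0/π) × [bracket] = (589/π) × 0.778181 = 145.9 W/m².

Q̄ ≈ 146 W/m²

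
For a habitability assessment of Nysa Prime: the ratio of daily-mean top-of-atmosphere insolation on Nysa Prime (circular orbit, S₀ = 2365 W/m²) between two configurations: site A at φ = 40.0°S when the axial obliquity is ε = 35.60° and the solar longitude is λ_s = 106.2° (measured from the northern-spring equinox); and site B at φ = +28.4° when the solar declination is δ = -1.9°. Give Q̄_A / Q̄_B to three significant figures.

— Configuration A (φ=-40.0°):
Solar declination: sin δ = sin ε · sin λ_s = sin 35.60° × sin 106.2° = 0.55901, so δ = +33.987°.
cos H₀ = −tan(-40.0°) tan(+33.987°) = 0.5657, H₀ = 0.9695 rad.
Bracket: H₀ sin φ sin δ + cos φ cos δ sin H₀ = 0.9695×-0.64279×0.55901 + 0.76604×0.82916×0.82460 = -0.348367 + 0.523761 = 0.175394.
Q̄ = (S₀/π) × [bracket] = (2365/π) × 0.175394 = 132.04 W/m².
— Configuration B (φ=+28.4°):
cos H₀ = −tan(+28.4°) tan(-1.900°) = 0.0179, H₀ = 1.5529 rad.
Bracket: H₀ sin φ sin δ + cos φ cos δ sin H₀ = 1.5529×0.47562×-0.03316 + 0.87965×0.99945×0.99984 = -0.024492 + 0.879026 = 0.854534.
Q̄ = (S₀/π) × [bracket] = (2365/π) × 0.854534 = 643.30 W/m².
Ratio Q̄_A / Q̄_B = 132.04 / 643.30 = 0.2053.

Q̄_A / Q̄_B ≈ 0.205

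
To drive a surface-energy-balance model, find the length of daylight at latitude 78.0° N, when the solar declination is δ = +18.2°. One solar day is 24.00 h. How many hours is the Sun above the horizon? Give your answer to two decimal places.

Sunrise equation: cos H₀ = −tan φ · tan δ = -1.5468 ≤ −1, so the Sun never sets (polar day) and H₀ = π.
Daylight = 2H₀/(2π) × 24.00 h = (3.1416/π) × 24.00 = 24.00 h.

24.00 h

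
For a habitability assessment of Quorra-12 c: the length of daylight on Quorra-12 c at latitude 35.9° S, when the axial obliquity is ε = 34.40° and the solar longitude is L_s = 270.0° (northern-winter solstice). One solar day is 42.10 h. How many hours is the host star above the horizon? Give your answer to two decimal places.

28.00 h

Solar declination: sin δ = sin ε · sin L_s = sin 34.40° × sin 270.0° = -0.56497, so δ = -34.400°.
cos h₀ = −tan ϕ · tan δ = −tan(-35.9°) × tan(-34.400°) = -0.4957, so h₀ = 2.0894 rad = 119.71°.
Daylight = 2h₀/(2π) × 42.10 h = (2.0894/π) × 42.10 = 28.00 h.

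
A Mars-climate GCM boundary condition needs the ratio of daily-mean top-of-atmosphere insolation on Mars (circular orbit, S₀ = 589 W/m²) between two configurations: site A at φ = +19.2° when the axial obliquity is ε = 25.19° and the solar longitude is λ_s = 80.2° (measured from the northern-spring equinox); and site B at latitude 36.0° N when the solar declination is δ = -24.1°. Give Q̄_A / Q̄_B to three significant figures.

— Configuration A (φ=+19.2°):
Solar declination: sin δ = sin ε · sin λ_s = sin 25.19° × sin 80.2° = 0.41941, so δ = +24.797°.
cos H₀ = −tan(+19.2°) tan(+24.797°) = -0.1609, H₀ = 1.7324 rad.
Bracket: H₀ sin φ sin δ + cos φ cos δ sin H₀ = 1.7324×0.32887×0.41941 + 0.94438×0.90780×0.98697 = 0.238952 + 0.846137 = 1.085089.
Q̄ = (S₀/π) × [bracket] = (589/π) × 1.085089 = 203.44 W/m².
— Configuration B (φ=+36.0°):
cos H₀ = −tan(+36.0°) tan(-24.100°) = 0.3250, H₀ = 1.2398 rad.
Bracket: H₀ sin φ sin δ + cos φ cos δ sin H₀ = 1.2398×0.58779×-0.40833 + 0.80902×0.91283×0.94571 = -0.297567 + 0.698405 = 0.400838.
Q̄ = (S₀/π) × [bracket] = (589/π) × 0.400838 = 75.151 W/m².
Ratio Q̄_A / Q̄_B = 203.44 / 75.151 = 2.707.

Q̄_A / Q̄_B ≈ 2.71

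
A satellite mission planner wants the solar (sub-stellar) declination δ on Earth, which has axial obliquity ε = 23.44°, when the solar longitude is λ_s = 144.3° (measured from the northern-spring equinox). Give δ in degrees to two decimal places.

δ = +13.42°

sin δ = sin ε · sin λ_s = sin 23.44° × sin 144.3° = 0.232126.
δ = arcsin(0.232126) = +13.42°.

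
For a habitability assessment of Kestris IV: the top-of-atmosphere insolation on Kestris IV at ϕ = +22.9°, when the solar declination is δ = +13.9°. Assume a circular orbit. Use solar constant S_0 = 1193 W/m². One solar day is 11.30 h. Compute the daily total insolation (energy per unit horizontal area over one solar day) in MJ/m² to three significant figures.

cos h₀ = −tan(+22.9°) tan(+13.900°) = -0.1045, h₀ = 1.6755 rad.
Bracket: h₀ sin ϕ sin δ + cos ϕ cos δ sin h₀ = 1.6755×0.38912×0.24023 + 0.92119×0.97072×0.99452 = 0.156623 + 0.889317 = 1.045940.
Q̄ = (S_0/π) × [bracket] = (1193/π) × 1.045940 = 397.19 W/m².
Daily total = Q̄ × 11.30 h × 3600 s/h = 397.19 × 11.30 × 3600 / 10⁶ = 16.16 MJ/m².

16.2 MJ/m²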